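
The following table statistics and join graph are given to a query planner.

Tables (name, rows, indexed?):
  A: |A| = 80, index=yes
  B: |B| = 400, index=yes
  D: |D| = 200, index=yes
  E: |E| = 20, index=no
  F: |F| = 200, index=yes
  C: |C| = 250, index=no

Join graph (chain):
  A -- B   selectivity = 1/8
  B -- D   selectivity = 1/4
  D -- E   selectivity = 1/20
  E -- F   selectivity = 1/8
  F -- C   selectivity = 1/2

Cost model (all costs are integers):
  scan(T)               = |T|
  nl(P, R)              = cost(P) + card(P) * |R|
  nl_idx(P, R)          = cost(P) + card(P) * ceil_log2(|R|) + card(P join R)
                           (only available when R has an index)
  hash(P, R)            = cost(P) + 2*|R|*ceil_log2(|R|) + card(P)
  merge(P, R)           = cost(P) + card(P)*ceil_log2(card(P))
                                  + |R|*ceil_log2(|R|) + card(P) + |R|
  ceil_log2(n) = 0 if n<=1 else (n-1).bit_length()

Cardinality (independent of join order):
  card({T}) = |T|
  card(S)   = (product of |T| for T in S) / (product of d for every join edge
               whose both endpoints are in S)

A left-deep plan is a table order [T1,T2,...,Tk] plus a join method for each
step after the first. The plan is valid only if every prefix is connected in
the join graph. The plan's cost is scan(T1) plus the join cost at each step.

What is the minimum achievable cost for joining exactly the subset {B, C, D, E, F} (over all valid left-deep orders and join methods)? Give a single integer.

Selinger DP over subsets of {B,C,D,E,F}:
  {B}: scan cost=400, card=400
  {D}: scan cost=200, card=200
  {E}: scan cost=20, card=20
  {F}: scan cost=200, card=200
  {C}: scan cost=250, card=250
  {BD}: card=20000; try (D,hash)→4000, (B,merge)→6000, (D,merge)→6200, (B,hash)→7600, (B,nl_idx)→22000, (D,nl_idx)→23600 …(+2); best=4000 via (D,hash)
  {DE}: card=200; try (D,nl_idx)→380, (E,hash)→600, (D,merge)→1940, (E,merge)→2120, (D,hash)→3240, (D,nl)→4020 …(+1); best=380 via (D,nl_idx)
  {EF}: card=500; try (E,hash)→600, (F,nl_idx)→680, (F,merge)→1940, (E,merge)→2120, (F,hash)→3240, (F,nl)→4020 …(+1); best=600 via (E,hash)
  {CF}: card=25000; try (F,hash)→3700, (C,merge)→4250, (F,merge)→4300, (C,hash)→4400, (F,nl_idx)→27250, (C,nl)→50200 …(+1); best=3700 via (F,hash)
  {BDE}: card=20000; try (B,merge)→6180, (B,hash)→7780, (B,nl_idx)→22180, (E,hash)→24200, (B,nl)→80380, (E,merge)→324120 …(+1); best=6180 via (B,merge)
  {DEF}: card=5000; try (F,hash)→3780, (F,merge)→3980, (D,hash)→4300, (F,nl_idx)→6980, (D,merge)→7400, (D,nl_idx)→9600 …(+2); best=3780 via (F,hash)
  {CEF}: card=62500; try (C,hash)→5100, (C,merge)→7850, (E,hash)→28900, (C,nl)→125600, (E,merge)→403820, (E,nl)→503700; best=5100 via (C,hash)
  {BDEF}: card=500000; try (B,hash)→15980, (F,hash)→29380, (B,merge)→77780, (F,merge)→327980, (B,nl_idx)→548780, (F,nl_idx)→666180 …(+2); best=15980 via (B,hash)
  {CDEF}: card=625000; try (C,hash)→12780, (D,hash)→70800, (C,merge)→76030, (D,merge)→1069400, (D,nl_idx)→1130100, (C,nl)→1253780 …(+1); best=12780 via (C,hash)
  {BCDEF}: card=62500000; try (C,hash)→519980, (B,hash)→644980, (C,merge)→10018230, (B,merge)→13141780, (B,nl_idx)→68137780, (C,nl)→125015980 …(+1); best=519980 via (C,hash)

519980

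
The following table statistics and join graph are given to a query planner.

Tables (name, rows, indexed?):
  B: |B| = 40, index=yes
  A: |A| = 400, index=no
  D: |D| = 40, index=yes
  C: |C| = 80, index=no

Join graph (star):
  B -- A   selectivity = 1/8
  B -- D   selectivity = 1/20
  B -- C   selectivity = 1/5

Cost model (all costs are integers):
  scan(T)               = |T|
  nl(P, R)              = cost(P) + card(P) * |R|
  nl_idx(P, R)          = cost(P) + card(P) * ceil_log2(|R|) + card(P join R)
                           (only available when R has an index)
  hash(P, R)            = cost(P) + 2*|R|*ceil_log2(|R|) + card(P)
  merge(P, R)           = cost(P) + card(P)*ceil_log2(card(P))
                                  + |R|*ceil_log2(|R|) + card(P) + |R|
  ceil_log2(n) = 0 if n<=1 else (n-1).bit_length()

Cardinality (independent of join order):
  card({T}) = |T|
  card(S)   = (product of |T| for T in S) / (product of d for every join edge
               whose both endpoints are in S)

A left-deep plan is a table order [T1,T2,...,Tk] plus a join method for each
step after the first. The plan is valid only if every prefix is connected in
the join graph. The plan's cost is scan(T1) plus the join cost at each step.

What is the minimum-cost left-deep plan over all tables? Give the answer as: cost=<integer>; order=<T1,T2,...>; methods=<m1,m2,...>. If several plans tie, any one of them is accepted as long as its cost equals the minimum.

cost=8880; order=A,B,D,C; methods=hash,hash,hash

Selinger DP (subsets sized 1..n):
  {B}: scan cost=40, card=40
  {A}: scan cost=400, card=400
  {D}: scan cost=40, card=40
  {C}: scan cost=80, card=80
  {AB}: card=2000; try (B,hash)→1280, (A,merge)→4320, (B,merge)→4680, (B,nl_idx)→4800, (A,hash)→7280, (A,nl)→16040 …(+1); best=1280 via (B,hash)
  {BD}: card=80; try (D,nl_idx)→360, (B,nl_idx)→360, (D,hash)→560, (B,hash)→560, (D,merge)→600, (B,merge)→600 …(+2); best=360 via (D,nl_idx)
  {BC}: card=640; try (B,hash)→640, (C,merge)→960, (B,merge)→1000, (C,hash)→1200, (B,nl_idx)→1200, (C,nl)→3240 …(+1); best=640 via (B,hash)
  {ABD}: card=4000; try (D,hash)→3760, (A,merge)→5000, (A,hash)→7640, (D,nl_idx)→17280, (D,merge)→25560, (A,nl)→32360 …(+1); best=3760 via (D,hash)
  {ABC}: card=32000; try (C,hash)→4400, (A,hash)→8480, (A,merge)→11680, (C,merge)→25920, (C,nl)→161280, (A,nl)→256640; best=4400 via (C,hash)
  {BCD}: card=1280; try (C,hash)→1560, (C,merge)→1640, (D,hash)→1760, (D,nl_idx)→5760, (C,nl)→6760, (D,merge)→7960 …(+1); best=1560 via (C,hash)
  {ABCD}: card=64000; try (C,hash)→8880, (A,hash)→10040, (A,merge)→20920, (D,hash)→36880, (C,merge)→56400, (D,nl_idx)→260400 …(+4); best=8880 via (C,hash)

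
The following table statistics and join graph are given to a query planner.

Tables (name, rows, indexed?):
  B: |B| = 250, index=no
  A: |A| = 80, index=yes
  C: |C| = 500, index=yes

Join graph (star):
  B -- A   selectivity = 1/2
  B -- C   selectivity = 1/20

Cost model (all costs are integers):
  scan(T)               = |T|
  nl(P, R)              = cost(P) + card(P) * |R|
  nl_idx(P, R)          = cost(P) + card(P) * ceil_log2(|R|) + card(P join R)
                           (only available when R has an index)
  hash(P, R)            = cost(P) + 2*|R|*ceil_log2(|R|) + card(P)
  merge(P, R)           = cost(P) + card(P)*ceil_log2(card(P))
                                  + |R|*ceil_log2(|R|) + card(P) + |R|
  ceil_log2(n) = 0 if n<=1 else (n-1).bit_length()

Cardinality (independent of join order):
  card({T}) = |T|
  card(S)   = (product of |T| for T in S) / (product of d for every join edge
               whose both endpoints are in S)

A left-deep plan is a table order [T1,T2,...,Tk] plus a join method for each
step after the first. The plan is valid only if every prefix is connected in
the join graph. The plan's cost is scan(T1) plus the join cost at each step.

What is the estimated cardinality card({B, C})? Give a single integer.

Tables in S: B(250), C(500)
Edges inside S: B-C(d=20)
numerator = 250 * 500 = 125000
denominator = 20 = 20
card(S) = 125000 / 20 = 6250

6250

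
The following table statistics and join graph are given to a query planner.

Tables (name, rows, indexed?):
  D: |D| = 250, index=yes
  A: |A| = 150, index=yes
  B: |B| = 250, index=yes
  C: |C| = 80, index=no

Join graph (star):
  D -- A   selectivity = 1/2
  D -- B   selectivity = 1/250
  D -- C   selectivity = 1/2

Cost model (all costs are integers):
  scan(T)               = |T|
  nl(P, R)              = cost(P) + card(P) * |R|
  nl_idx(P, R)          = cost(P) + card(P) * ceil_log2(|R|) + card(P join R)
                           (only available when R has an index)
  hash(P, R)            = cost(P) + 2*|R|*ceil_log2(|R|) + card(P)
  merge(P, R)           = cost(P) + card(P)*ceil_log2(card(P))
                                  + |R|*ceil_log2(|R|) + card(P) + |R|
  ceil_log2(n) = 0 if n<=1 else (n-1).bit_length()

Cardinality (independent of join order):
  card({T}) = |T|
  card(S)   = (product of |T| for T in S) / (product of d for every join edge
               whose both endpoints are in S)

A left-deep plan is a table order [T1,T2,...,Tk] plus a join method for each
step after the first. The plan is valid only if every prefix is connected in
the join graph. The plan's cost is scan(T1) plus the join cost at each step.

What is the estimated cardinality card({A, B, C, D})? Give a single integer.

Tables in S: A(150), B(250), C(80), D(250)
Edges inside S: D-A(d=2), D-B(d=250), D-C(d=2)
numerator = 150 * 250 * 80 * 250 = 750000000
denominator = 2 * 250 * 2 = 1000
card(S) = 750000000 / 1000 = 750000

750000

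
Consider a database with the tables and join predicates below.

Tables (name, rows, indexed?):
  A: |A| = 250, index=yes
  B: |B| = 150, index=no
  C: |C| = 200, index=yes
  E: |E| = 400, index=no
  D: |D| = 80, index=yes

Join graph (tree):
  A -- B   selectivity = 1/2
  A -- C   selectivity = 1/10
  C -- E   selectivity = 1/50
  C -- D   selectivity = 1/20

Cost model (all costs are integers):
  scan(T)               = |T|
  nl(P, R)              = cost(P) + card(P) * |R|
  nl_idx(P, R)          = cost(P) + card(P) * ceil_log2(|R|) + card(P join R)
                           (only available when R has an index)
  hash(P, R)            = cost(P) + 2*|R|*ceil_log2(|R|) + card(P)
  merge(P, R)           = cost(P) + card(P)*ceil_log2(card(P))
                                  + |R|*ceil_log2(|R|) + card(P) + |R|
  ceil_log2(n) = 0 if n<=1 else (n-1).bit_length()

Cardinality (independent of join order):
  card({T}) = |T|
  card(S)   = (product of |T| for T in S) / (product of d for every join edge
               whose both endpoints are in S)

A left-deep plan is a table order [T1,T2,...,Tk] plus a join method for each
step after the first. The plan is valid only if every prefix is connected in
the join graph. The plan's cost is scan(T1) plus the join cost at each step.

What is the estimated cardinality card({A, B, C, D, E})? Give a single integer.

Tables in S: A(250), B(150), C(200), D(80), E(400)
Edges inside S: A-B(d=2), A-C(d=10), C-E(d=50), C-D(d=20)
numerator = 250 * 150 * 200 * 80 * 400 = 240000000000
denominator = 2 * 10 * 50 * 20 = 20000
card(S) = 240000000000 / 20000 = 12000000

12000000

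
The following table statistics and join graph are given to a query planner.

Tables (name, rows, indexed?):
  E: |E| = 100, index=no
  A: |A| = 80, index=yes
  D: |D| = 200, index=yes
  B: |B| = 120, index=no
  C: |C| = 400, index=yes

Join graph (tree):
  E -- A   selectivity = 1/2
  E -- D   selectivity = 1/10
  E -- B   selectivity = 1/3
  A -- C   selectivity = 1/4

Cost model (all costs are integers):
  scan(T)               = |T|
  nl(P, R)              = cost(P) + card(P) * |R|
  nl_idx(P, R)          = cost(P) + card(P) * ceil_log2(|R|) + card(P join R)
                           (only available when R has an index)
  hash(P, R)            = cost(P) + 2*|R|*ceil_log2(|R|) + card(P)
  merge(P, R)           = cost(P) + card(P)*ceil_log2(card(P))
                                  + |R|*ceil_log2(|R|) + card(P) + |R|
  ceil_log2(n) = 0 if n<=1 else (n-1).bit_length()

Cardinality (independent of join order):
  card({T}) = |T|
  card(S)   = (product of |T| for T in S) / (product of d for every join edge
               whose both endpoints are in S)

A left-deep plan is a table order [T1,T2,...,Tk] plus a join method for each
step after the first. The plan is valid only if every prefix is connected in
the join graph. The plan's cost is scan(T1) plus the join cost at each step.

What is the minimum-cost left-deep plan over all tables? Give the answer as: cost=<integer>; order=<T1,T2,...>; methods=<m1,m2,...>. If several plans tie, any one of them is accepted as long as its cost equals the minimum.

cost=3293800; order=D,E,A,B,C; methods=hash,hash,hash,hash

Selinger DP (subsets sized 1..n):
  {E}: scan cost=100, card=100
  {A}: scan cost=80, card=80
  {D}: scan cost=200, card=200
  {B}: scan cost=120, card=120
  {C}: scan cost=400, card=400
  {AE}: card=4000; try (A,hash)→1320, (E,merge)→1520, (A,merge)→1540, (E,hash)→1560, (A,nl_idx)→4800, (E,nl)→8080 …(+1); best=1320 via (A,hash)
  {DE}: card=2000; try (E,hash)→1800, (D,merge)→2700, (E,merge)→2800, (D,nl_idx)→2900, (D,hash)→3400, (D,nl)→20100 …(+1); best=1800 via (E,hash)
  {BE}: card=4000; try (E,hash)→1640, (B,merge)→1860, (E,merge)→1880, (B,hash)→1880, (B,nl)→12100, (E,nl)→12120; best=1640 via (E,hash)
  {AC}: card=8000; try (A,hash)→1920, (C,merge)→4720, (A,merge)→5040, (C,hash)→7360, (C,nl_idx)→8800, (A,nl_idx)→11200 …(+2); best=1920 via (A,hash)
  {ADE}: card=80000; try (A,hash)→4920, (D,hash)→8520, (A,merge)→26440, (D,merge)→55120, (A,nl_idx)→95800, (D,nl_idx)→113320 …(+2); best=4920 via (A,hash)
  {ABE}: card=160000; try (A,hash)→6760, (B,hash)→7000, (B,merge)→54280, (A,merge)→54280, (A,nl_idx)→189640, (A,nl)→321640 …(+1); best=6760 via (A,hash)
  {ACE}: card=400000; try (E,hash)→11320, (C,hash)→12520, (C,merge)→57320, (E,merge)→114720, (C,nl_idx)→437320, (E,nl)→801920 …(+1); best=11320 via (E,hash)
  {BDE}: card=80000; try (B,hash)→5480, (D,hash)→8840, (B,merge)→26760, (D,merge)→55440, (D,nl_idx)→113640, (B,nl)→241800 …(+1); best=5480 via (B,hash)
  {ABDE}: card=3200000; try (B,hash)→86600, (A,hash)→86600, (D,hash)→169960, (B,merge)→1445880, (A,merge)→1446120, (D,merge)→3048560 …(+5); best=86600 via (B,hash)
  {ACDE}: card=8000000; try (C,hash)→92120, (D,hash)→414520, (C,merge)→1448920, (D,merge)→8013120, (C,nl_idx)→8724920, (D,nl_idx)→11211320 …(+2); best=92120 via (C,hash)
  {ABCE}: card=16000000; try (C,hash)→173960, (B,hash)→413000, (C,merge)→3050760, (B,merge)→8012280, (C,nl_idx)→17446760, (B,nl)→48011320 …(+1); best=173960 via (C,hash)
  {ABCDE}: card=320000000; try (C,hash)→3293800, (B,hash)→8093800, (D,hash)→16177160, (C,merge)→73690600, (B,merge)→192093080, (C,nl_idx)→348886600 …(+5); best=3293800 via (C,hash)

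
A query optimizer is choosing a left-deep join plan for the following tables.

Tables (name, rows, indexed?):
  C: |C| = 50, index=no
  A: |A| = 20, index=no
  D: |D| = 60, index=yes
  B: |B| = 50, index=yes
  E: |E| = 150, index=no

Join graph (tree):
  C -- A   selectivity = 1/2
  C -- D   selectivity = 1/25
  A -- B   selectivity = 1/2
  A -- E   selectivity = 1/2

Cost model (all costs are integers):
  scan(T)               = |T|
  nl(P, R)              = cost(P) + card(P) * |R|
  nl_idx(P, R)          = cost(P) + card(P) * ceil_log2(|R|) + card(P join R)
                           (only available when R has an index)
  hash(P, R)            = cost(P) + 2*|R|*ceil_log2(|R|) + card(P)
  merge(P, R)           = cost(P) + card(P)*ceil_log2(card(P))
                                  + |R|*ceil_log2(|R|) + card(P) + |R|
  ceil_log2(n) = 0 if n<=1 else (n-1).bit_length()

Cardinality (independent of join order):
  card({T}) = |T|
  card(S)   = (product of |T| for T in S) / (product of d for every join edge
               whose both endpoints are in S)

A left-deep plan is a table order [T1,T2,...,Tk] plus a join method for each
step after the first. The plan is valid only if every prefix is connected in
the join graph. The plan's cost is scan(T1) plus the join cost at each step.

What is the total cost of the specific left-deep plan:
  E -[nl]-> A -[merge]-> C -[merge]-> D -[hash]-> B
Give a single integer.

step 1: scan E: cost=150, card=150
step 2: join A via nl
    card(P join A) = 150*20/(2) = 1500
    cost = 150 + 150*20 = 3150
step 3: join C via merge
    card(P join C) = 1500*50/(2) = 37500
    cost = 3150 + 1500*11 + 50*6 + 1500 + 50 = 21500
step 4: join D via merge
    card(P join D) = 37500*60/(25) = 90000
    cost = 21500 + 37500*16 + 60*6 + 37500 + 60 = 659420
step 5: join B via hash
    card(P join B) = 90000*50/(2) = 2250000
    cost = 659420 + 2*50*6 + 90000 = 750020

750020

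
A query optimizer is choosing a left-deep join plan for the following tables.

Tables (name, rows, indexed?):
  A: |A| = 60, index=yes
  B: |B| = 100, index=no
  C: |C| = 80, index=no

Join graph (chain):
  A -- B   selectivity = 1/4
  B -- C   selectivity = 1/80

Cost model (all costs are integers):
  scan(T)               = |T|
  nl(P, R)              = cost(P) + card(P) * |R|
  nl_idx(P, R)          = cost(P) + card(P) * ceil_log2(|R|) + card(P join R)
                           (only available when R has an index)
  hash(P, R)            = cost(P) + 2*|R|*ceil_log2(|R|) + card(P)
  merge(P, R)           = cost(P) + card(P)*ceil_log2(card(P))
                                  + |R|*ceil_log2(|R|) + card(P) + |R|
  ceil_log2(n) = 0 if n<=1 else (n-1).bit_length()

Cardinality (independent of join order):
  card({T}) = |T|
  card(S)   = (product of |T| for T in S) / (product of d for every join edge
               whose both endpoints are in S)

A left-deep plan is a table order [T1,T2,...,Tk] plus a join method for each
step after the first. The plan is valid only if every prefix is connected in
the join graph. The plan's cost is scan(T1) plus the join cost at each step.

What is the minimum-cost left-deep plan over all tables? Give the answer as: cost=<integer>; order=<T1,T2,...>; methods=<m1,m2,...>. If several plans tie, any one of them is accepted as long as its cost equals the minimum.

cost=2140; order=B,C,A; methods=hash,hash

Selinger DP (subsets sized 1..n):
  {A}: scan cost=60, card=60
  {B}: scan cost=100, card=100
  {C}: scan cost=80, card=80
  {AB}: card=1500; try (A,hash)→920, (B,merge)→1280, (A,merge)→1320, (B,hash)→1520, (A,nl_idx)→2200, (B,nl)→6060 …(+1); best=920 via (A,hash)
  {BC}: card=100; try (C,hash)→1320, (B,merge)→1520, (C,merge)→1540, (B,hash)→1560, (B,nl)→8080, (C,nl)→8100; best=1320 via (C,hash)
  {ABC}: card=1500; try (A,hash)→2140, (A,merge)→2540, (A,nl_idx)→3420, (C,hash)→3540, (A,nl)→7320, (C,merge)→19560 …(+1); best=2140 via (A,hash)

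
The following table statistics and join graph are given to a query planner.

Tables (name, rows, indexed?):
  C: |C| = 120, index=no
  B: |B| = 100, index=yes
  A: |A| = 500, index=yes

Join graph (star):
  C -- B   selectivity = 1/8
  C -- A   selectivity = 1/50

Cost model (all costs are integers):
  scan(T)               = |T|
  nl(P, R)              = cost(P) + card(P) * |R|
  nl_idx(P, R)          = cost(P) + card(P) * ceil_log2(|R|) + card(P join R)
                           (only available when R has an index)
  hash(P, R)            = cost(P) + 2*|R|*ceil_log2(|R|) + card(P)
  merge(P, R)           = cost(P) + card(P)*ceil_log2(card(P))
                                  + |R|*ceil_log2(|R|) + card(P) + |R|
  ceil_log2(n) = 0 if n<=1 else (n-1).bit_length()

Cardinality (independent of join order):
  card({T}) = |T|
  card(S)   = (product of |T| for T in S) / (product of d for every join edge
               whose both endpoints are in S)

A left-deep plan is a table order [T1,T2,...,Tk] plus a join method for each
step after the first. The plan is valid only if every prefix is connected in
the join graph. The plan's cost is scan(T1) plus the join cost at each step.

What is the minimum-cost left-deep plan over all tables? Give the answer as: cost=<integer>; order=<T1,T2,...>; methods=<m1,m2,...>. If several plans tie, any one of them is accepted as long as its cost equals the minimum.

cost=5000; order=C,A,B; methods=nl_idx,hash

Selinger DP (subsets sized 1..n):
  {C}: scan cost=120, card=120
  {B}: scan cost=100, card=100
  {A}: scan cost=500, card=500
  {BC}: card=1500; try (B,hash)→1640, (C,merge)→1860, (C,hash)→1880, (B,merge)→1880, (B,nl_idx)→2460, (C,nl)→12100 …(+1); best=1640 via (B,hash)
  {AC}: card=1200; try (A,nl_idx)→2400, (C,hash)→2680, (A,merge)→6080, (C,merge)→6460, (A,hash)→9240, (A,nl)→60120 …(+1); best=2400 via (A,nl_idx)
  {ABC}: card=15000; try (B,hash)→5000, (A,hash)→12140, (B,merge)→17600, (A,merge)→24640, (B,nl_idx)→25800, (A,nl_idx)→30140 …(+2); best=5000 via (B,hash)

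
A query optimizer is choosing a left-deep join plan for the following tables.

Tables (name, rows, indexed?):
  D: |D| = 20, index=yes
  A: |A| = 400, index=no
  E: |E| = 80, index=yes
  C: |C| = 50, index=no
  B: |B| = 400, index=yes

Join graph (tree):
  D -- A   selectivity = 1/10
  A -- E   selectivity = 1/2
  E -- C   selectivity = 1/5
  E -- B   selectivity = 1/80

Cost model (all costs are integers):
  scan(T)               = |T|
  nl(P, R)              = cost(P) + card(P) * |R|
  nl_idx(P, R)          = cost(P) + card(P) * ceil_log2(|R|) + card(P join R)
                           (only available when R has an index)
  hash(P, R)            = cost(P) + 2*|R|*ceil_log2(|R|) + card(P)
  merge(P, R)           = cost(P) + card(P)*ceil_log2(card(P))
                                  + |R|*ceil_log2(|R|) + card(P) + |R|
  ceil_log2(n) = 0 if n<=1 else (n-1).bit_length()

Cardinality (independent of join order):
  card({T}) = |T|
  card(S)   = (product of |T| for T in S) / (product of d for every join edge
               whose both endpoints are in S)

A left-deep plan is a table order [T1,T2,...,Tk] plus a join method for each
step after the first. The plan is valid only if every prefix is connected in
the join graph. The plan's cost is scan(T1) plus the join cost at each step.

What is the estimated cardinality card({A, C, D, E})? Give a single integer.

320000

Tables in S: A(400), C(50), D(20), E(80)
Edges inside S: D-A(d=10), A-E(d=2), E-C(d=5)
numerator = 400 * 50 * 20 * 80 = 32000000
denominator = 10 * 2 * 5 = 100
card(S) = 32000000 / 100 = 320000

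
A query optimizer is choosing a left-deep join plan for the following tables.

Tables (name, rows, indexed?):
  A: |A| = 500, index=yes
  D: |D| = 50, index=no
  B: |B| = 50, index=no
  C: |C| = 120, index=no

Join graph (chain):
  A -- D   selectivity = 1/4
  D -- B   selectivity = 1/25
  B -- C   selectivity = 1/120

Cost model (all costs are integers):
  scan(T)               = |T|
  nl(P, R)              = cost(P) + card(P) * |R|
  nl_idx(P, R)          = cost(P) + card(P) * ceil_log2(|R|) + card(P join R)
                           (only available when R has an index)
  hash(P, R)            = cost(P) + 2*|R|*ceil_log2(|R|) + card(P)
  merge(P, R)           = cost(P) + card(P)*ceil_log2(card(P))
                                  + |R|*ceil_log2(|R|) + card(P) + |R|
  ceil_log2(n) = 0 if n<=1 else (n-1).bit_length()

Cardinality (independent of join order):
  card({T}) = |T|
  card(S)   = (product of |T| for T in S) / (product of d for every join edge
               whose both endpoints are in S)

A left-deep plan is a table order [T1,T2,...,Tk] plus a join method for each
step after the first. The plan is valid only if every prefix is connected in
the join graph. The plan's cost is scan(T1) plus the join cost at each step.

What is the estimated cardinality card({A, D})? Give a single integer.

6250

Tables in S: A(500), D(50)
Edges inside S: A-D(d=4)
numerator = 500 * 50 = 25000
denominator = 4 = 4
card(S) = 25000 / 4 = 6250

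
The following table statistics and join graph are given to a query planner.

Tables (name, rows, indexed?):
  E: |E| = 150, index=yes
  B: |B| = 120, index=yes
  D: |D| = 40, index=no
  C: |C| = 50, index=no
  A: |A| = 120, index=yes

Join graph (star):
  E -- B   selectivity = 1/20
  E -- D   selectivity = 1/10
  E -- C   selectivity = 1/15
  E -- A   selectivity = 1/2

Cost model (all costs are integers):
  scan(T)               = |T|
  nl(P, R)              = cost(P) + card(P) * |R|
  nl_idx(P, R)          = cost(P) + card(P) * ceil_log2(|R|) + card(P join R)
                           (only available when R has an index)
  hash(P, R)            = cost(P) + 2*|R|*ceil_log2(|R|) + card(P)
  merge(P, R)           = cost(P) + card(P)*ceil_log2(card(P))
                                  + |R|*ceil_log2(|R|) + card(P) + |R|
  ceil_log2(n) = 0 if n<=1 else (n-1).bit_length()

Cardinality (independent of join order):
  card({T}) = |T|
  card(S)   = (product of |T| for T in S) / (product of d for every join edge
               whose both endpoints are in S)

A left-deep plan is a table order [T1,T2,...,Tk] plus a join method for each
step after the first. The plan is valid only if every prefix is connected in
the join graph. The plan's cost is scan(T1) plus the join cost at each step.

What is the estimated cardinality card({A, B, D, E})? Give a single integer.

216000

Tables in S: A(120), B(120), D(40), E(150)
Edges inside S: E-B(d=20), E-D(d=10), E-A(d=2)
numerator = 120 * 120 * 40 * 150 = 86400000
denominator = 20 * 10 * 2 = 400
card(S) = 86400000 / 400 = 216000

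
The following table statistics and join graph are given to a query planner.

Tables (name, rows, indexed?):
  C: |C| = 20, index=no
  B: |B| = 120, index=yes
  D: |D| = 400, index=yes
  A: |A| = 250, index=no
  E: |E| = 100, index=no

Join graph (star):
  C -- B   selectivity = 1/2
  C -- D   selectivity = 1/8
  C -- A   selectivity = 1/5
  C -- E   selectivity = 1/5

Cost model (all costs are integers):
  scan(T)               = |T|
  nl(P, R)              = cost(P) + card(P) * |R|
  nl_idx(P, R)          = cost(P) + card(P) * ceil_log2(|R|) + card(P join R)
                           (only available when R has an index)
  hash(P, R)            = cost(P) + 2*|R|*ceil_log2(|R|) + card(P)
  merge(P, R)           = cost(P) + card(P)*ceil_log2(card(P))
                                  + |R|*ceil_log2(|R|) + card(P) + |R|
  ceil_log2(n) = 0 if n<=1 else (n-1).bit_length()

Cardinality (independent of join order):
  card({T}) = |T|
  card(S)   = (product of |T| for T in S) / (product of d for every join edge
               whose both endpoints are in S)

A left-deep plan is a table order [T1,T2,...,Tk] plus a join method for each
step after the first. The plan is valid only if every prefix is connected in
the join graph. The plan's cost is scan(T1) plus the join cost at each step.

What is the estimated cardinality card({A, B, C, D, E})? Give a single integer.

Tables in S: A(250), B(120), C(20), D(400), E(100)
Edges inside S: C-B(d=2), C-D(d=8), C-A(d=5), C-E(d=5)
numerator = 250 * 120 * 20 * 400 * 100 = 24000000000
denominator = 2 * 8 * 5 * 5 = 400
card(S) = 24000000000 / 400 = 60000000

60000000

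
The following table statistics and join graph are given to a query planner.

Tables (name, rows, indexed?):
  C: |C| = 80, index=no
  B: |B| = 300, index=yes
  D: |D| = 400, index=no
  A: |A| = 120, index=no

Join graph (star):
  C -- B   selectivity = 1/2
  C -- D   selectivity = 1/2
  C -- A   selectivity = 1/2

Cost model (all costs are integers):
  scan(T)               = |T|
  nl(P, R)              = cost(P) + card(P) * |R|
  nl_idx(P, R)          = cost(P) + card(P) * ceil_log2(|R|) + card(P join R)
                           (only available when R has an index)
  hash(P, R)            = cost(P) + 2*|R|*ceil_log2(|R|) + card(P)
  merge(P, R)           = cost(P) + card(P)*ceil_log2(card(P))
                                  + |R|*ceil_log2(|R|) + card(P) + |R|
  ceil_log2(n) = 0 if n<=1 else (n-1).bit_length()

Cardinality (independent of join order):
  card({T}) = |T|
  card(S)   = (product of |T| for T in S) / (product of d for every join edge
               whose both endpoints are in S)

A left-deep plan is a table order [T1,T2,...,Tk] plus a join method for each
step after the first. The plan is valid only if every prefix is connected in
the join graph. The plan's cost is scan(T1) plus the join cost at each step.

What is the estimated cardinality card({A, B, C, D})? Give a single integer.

Tables in S: A(120), B(300), C(80), D(400)
Edges inside S: C-B(d=2), C-D(d=2), C-A(d=2)
numerator = 120 * 300 * 80 * 400 = 1152000000
denominator = 2 * 2 * 2 = 8
card(S) = 1152000000 / 8 = 144000000

144000000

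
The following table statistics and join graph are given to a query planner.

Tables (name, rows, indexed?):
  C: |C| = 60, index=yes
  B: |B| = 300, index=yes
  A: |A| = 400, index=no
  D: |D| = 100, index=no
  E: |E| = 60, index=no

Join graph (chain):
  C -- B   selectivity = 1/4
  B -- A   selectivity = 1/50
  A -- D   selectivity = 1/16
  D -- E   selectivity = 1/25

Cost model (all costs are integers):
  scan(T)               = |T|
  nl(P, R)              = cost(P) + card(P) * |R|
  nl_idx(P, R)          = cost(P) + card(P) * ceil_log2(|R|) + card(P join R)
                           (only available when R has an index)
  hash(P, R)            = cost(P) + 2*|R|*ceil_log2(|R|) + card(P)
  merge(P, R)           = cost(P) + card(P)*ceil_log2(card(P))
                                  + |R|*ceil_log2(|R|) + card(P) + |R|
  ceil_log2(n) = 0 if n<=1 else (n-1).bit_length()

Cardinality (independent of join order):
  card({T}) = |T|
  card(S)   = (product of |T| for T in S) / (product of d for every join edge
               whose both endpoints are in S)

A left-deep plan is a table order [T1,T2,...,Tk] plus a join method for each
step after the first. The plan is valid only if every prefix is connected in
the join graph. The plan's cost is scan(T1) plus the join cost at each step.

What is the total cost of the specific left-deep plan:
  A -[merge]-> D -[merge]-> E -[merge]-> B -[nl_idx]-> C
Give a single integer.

881120

step 1: scan A: cost=400, card=400
step 2: join D via merge
    card(P join D) = 400*100/(16) = 2500
    cost = 400 + 400*9 + 100*7 + 400 + 100 = 5200
step 3: join E via merge
    card(P join E) = 2500*60/(25) = 6000
    cost = 5200 + 2500*12 + 60*6 + 2500 + 60 = 38120
step 4: join B via merge
    card(P join B) = 6000*300/(50) = 36000
    cost = 38120 + 6000*13 + 300*9 + 6000 + 300 = 125120
step 5: join C via nl_idx
    card(P join C) = 36000*60/(4) = 540000
    cost = 125120 + 36000*6 + 540000 = 881120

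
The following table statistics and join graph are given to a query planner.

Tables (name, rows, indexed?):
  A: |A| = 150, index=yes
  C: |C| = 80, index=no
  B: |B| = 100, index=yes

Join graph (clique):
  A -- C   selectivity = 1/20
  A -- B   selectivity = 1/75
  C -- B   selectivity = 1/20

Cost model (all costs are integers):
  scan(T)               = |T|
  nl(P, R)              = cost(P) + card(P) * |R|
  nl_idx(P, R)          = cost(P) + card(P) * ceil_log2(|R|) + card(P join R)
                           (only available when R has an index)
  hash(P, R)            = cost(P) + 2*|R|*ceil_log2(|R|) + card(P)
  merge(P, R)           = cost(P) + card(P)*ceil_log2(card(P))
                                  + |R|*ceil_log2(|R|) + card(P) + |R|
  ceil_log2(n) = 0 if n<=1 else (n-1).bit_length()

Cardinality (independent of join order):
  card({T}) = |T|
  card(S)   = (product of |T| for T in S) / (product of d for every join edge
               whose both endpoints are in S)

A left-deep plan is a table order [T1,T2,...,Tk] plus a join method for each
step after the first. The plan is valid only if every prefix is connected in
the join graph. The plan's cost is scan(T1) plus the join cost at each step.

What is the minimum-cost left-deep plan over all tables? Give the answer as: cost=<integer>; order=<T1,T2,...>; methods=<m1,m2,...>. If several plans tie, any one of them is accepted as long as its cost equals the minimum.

Selinger DP (subsets sized 1..n):
  {A}: scan cost=150, card=150
  {C}: scan cost=80, card=80
  {B}: scan cost=100, card=100
  {AC}: card=600; try (A,nl_idx)→1320, (C,hash)→1420, (A,merge)→2070, (C,merge)→2140, (A,hash)→2560, (A,nl)→12080 …(+1); best=1320 via (A,nl_idx)
  {AB}: card=200; try (A,nl_idx)→1100, (B,nl_idx)→1400, (B,hash)→1700, (A,merge)→2250, (B,merge)→2300, (A,hash)→2600 …(+2); best=1100 via (A,nl_idx)
  {BC}: card=400; try (B,nl_idx)→1040, (C,hash)→1320, (B,merge)→1520, (C,merge)→1540, (B,hash)→1560, (B,nl)→8080 …(+1); best=1040 via (B,nl_idx)
  {ABC}: card=40; try (C,hash)→2420, (B,hash)→3320, (C,merge)→3540, (A,hash)→3840, (A,nl_idx)→4280, (B,nl_idx)→5560 …(+5); best=2420 via (C,hash)

cost=2420; order=B,A,C; methods=nl_idx,hash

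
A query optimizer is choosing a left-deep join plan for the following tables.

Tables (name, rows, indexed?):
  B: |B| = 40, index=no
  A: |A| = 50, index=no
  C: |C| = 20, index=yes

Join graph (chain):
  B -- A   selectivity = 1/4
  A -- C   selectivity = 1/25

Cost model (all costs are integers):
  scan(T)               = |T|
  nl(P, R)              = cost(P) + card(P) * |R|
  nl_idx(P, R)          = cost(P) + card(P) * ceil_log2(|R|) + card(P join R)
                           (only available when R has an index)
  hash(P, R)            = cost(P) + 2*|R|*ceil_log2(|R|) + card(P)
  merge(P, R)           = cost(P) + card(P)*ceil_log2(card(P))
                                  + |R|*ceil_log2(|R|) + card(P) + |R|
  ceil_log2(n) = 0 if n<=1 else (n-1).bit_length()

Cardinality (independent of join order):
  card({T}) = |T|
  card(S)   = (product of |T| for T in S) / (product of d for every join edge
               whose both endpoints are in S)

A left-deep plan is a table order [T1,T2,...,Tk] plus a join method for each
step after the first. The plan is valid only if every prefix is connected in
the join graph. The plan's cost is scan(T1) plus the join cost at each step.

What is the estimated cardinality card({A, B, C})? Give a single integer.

Tables in S: A(50), B(40), C(20)
Edges inside S: B-A(d=4), A-C(d=25)
numerator = 50 * 40 * 20 = 40000
denominator = 4 * 25 = 100
card(S) = 40000 / 100 = 400

400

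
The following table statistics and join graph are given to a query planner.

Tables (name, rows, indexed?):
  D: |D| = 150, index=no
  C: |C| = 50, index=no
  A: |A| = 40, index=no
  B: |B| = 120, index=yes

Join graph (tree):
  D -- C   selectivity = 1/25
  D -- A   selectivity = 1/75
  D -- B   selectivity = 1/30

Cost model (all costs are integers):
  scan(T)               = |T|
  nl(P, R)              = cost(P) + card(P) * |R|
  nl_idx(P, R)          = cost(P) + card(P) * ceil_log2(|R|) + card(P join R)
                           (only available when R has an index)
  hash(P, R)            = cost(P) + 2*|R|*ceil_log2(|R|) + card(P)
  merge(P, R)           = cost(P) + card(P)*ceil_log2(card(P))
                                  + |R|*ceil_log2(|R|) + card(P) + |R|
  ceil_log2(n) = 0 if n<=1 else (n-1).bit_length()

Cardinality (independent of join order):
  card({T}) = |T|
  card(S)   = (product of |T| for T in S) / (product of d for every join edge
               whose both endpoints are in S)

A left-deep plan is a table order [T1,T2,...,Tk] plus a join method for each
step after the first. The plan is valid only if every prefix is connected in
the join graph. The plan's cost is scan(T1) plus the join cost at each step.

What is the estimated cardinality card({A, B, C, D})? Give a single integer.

640

Tables in S: A(40), B(120), C(50), D(150)
Edges inside S: D-C(d=25), D-A(d=75), D-B(d=30)
numerator = 40 * 120 * 50 * 150 = 36000000
denominator = 25 * 75 * 30 = 56250
card(S) = 36000000 / 56250 = 640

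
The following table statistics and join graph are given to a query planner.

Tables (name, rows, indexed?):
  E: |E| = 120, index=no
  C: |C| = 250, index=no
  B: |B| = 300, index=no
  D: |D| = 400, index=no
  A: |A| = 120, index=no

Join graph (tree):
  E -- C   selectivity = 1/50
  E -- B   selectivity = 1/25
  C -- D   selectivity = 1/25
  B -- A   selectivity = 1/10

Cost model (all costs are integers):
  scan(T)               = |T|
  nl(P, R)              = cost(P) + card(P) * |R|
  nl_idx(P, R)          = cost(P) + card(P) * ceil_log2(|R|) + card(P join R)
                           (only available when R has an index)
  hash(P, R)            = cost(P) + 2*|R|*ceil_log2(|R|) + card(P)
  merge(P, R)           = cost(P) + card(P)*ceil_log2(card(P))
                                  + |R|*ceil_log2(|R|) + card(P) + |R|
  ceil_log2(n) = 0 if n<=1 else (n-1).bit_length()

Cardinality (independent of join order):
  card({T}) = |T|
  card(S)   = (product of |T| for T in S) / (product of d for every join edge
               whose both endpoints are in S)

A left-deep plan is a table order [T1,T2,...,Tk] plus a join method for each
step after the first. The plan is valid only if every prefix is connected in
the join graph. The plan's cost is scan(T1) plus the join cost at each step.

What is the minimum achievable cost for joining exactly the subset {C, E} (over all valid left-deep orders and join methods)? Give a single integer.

Selinger DP over subsets of {C,E}:
  {E}: scan cost=120, card=120
  {C}: scan cost=250, card=250
  {CE}: card=600; try (E,hash)→2180, (C,merge)→3330, (E,merge)→3460, (C,hash)→4240, (C,nl)→30120, (E,nl)→30250; best=2180 via (E,hash)

2180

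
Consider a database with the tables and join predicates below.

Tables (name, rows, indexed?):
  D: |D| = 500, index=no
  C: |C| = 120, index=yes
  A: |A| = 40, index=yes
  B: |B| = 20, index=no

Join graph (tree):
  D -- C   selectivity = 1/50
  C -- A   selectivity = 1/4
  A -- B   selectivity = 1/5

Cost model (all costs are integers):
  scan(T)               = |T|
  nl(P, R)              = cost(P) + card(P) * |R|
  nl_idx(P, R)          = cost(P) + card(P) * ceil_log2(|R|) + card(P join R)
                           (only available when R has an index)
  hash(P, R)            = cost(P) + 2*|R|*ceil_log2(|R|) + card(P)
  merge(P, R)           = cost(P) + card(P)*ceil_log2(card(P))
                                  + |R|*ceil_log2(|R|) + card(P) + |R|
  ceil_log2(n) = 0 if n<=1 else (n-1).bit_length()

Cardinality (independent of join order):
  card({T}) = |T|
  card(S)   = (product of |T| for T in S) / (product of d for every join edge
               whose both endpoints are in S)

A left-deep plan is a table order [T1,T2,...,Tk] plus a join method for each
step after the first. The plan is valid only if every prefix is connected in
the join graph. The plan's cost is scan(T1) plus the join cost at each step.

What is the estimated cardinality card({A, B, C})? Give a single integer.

4800

Tables in S: A(40), B(20), C(120)
Edges inside S: C-A(d=4), A-B(d=5)
numerator = 40 * 20 * 120 = 96000
denominator = 4 * 5 = 20
card(S) = 96000 / 20 = 4800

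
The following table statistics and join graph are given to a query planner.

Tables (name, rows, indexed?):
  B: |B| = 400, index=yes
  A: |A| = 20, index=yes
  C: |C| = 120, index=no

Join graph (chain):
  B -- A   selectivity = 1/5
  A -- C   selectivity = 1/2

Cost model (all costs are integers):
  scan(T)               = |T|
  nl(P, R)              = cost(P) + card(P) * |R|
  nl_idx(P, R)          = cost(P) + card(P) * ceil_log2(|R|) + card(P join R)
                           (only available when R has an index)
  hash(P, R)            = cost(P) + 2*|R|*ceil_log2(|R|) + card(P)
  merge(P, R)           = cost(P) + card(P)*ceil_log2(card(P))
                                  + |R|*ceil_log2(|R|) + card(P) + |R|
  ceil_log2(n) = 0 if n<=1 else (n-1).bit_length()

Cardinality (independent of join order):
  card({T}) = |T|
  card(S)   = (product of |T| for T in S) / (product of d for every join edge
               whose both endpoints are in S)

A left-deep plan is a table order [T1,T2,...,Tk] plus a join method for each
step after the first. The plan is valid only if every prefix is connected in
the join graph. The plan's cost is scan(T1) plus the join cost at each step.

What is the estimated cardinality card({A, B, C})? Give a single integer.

Tables in S: A(20), B(400), C(120)
Edges inside S: B-A(d=5), A-C(d=2)
numerator = 20 * 400 * 120 = 960000
denominator = 5 * 2 = 10
card(S) = 960000 / 10 = 96000

96000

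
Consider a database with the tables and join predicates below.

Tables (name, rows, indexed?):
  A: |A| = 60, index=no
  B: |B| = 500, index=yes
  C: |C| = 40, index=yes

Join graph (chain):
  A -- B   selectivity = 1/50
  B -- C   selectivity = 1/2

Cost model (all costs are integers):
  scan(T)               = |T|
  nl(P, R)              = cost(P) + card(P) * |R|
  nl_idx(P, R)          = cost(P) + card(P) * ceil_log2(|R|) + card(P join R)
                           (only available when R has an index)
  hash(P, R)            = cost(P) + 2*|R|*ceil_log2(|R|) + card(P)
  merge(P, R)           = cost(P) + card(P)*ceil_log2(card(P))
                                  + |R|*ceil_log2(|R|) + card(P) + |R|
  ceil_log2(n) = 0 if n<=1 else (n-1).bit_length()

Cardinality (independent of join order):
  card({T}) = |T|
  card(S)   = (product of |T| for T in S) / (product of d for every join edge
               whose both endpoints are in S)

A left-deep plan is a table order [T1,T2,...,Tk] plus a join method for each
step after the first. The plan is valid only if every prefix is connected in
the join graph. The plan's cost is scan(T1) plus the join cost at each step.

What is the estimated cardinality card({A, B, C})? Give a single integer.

12000

Tables in S: A(60), B(500), C(40)
Edges inside S: A-B(d=50), B-C(d=2)
numerator = 60 * 500 * 40 = 1200000
denominator = 50 * 2 = 100
card(S) = 1200000 / 100 = 12000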